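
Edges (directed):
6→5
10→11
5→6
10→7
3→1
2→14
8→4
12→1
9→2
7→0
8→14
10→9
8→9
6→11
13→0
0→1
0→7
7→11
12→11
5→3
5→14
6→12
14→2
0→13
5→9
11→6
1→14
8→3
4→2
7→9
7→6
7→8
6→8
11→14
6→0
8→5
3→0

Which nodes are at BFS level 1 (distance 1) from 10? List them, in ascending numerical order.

7, 9, 11

Level 0: 10
Level 1: 7, 9, 11
Level 2: 0, 2, 6, 8, 14
Level 3: 1, 3, 4, 5, 12, 13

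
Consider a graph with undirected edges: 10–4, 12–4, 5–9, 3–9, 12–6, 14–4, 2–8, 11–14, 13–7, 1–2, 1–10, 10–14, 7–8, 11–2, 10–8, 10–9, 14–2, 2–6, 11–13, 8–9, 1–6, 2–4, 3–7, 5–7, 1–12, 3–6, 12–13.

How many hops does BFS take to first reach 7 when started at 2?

Level 0: 2
Level 1: 1, 4, 6, 8, 11, 14
Level 2: 3, 7, 9, 10, 12, 13
Level 3: 5
7 first appears at level 2.

2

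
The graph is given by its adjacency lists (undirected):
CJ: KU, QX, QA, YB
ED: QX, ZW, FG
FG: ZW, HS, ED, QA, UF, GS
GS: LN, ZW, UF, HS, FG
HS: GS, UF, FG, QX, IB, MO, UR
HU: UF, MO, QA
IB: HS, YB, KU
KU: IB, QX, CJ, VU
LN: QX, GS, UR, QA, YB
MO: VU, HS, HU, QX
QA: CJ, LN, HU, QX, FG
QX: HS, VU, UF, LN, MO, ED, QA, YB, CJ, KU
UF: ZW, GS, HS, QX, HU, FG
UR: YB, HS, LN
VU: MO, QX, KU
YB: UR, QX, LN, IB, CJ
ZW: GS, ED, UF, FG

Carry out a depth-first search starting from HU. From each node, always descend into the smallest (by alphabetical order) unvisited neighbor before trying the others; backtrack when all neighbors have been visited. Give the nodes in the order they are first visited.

HU, MO, HS, FG, ED, QX, CJ, KU, IB, YB, LN, GS, UF, ZW, QA, UR, VU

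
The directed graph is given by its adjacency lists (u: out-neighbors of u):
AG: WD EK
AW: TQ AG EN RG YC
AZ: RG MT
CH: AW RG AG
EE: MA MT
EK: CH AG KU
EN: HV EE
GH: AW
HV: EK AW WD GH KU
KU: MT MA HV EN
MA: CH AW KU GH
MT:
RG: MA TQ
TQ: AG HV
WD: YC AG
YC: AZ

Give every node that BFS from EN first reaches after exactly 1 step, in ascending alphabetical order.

Level 0: EN
Level 1: EE, HV
Level 2: AW, EK, GH, KU, MA, MT, WD
Level 3: AG, CH, RG, TQ, YC
Level 4: AZ

EE, HV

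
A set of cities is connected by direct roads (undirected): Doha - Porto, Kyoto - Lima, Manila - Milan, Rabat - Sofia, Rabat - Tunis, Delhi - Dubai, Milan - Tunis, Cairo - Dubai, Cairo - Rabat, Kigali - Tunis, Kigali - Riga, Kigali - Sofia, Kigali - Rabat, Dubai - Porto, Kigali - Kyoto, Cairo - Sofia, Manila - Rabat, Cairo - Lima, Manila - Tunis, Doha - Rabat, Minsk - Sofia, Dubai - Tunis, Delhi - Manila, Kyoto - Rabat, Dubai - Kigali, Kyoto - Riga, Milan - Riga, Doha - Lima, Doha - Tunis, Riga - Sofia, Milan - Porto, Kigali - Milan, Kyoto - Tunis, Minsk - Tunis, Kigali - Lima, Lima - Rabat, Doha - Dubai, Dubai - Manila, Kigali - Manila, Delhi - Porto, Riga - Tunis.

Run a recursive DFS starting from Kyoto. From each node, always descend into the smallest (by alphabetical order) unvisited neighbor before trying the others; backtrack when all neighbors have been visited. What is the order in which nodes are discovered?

Visit Kyoto
Kyoto → Kigali
Kigali → Dubai
Dubai → Cairo
Cairo → Lima
Lima → Doha
Doha → Porto
Porto → Delhi
Delhi → Manila
Manila → Milan
Milan → Riga
Riga → Sofia
Sofia → Minsk
Minsk → Tunis
Tunis → Rabat

Kyoto -> Kigali -> Dubai -> Cairo -> Lima -> Doha -> Porto -> Delhi -> Manila -> Milan -> Riga -> Sofia -> Minsk -> Tunis -> Rabat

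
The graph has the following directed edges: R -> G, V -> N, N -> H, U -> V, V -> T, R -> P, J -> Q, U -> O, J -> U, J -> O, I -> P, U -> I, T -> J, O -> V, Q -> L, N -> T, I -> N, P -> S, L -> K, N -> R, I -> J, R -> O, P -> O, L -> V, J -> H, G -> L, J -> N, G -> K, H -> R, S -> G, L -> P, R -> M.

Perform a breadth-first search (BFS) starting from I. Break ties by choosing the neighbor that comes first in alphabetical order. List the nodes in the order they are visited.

Visit I; enqueue J, N, P → queue [J, N, P]
Visit J; enqueue H, O, Q, U → queue [N, P, H, O, Q, U]
Visit N; enqueue R, T → queue [P, H, O, Q, U, R, T]
Visit P; enqueue S → queue [H, O, Q, U, R, T, S]
Visit H → queue [O, Q, U, R, T, S]
Visit O; enqueue V → queue [Q, U, R, T, S, V]
Visit Q; enqueue L → queue [U, R, T, S, V, L]
Visit U → queue [R, T, S, V, L]
Visit R; enqueue G, M → queue [T, S, V, L, G, M]
Visit T → queue [S, V, L, G, M]
Visit S → queue [V, L, G, M]
Visit V → queue [L, G, M]
Visit L; enqueue K → queue [G, M, K]
Visit G → queue [M, K]
Visit M → queue [K]
Visit K → queue []

I → J → N → P → H → O → Q → U → R → T → S → V → L → G → M → K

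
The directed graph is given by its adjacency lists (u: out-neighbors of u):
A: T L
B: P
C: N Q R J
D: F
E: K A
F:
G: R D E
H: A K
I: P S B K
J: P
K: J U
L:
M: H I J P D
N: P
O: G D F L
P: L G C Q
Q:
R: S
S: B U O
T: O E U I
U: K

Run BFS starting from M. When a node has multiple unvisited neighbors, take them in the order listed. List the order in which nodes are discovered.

M H I J P D A K S B L G C Q F T U O R E N

Visit M; enqueue H, I, J, P, D → queue [H, I, J, P, D]
Visit H; enqueue A, K → queue [I, J, P, D, A, K]
Visit I; enqueue S, B → queue [J, P, D, A, K, S, B]
Visit J → queue [P, D, A, K, S, B]
Visit P; enqueue L, G, C, Q → queue [D, A, K, S, B, L, G, C, Q]
Visit D; enqueue F → queue [A, K, S, B, L, G, C, Q, F]
Visit A; enqueue T → queue [K, S, B, L, G, C, Q, F, T]
Visit K; enqueue U → queue [S, B, L, G, C, Q, F, T, U]
Visit S; enqueue O → queue [B, L, G, C, Q, F, T, U, O]
Visit B → queue [L, G, C, Q, F, T, U, O]
Visit L → queue [G, C, Q, F, T, U, O]
Visit G; enqueue R, E → queue [C, Q, F, T, U, O, R, E]
Visit C; enqueue N → queue [Q, F, T, U, O, R, E, N]
Visit Q → queue [F, T, U, O, R, E, N]
Visit F → queue [T, U, O, R, E, N]
Visit T → queue [U, O, R, E, N]
Visit U → queue [O, R, E, N]
Visit O → queue [R, E, N]
Visit R → queue [E, N]
Visit E → queue [N]
Visit N → queue []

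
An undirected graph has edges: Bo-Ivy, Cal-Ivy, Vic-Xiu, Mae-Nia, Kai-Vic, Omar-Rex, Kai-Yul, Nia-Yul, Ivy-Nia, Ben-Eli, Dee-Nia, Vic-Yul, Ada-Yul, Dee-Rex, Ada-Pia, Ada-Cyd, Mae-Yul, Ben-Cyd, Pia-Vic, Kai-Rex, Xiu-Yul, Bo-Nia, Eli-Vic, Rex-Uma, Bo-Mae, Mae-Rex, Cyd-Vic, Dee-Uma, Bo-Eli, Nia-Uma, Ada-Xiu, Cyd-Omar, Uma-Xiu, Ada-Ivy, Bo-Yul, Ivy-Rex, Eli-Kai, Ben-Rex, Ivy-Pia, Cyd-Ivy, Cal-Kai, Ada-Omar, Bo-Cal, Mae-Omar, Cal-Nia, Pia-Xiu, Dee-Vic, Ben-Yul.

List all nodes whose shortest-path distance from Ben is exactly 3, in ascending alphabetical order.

Cal, Pia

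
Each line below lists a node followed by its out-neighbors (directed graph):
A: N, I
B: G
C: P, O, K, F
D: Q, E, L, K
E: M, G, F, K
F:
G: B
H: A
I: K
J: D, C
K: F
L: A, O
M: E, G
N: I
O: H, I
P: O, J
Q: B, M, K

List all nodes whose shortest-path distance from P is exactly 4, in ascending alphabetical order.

Level 0: P
Level 1: J, O
Level 2: C, D, H, I
Level 3: A, E, F, K, L, Q
Level 4: B, G, M, N

B, G, M, N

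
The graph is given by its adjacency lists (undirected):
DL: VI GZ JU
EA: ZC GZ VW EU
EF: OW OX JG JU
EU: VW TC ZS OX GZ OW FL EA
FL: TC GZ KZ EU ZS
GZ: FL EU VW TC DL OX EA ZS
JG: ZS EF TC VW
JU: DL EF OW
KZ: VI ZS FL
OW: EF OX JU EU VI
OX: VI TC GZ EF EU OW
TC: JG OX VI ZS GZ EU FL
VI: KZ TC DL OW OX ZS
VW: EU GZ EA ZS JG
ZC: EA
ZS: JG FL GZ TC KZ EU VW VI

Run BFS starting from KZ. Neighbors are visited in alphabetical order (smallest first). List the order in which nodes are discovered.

Visit KZ; enqueue FL, VI, ZS → queue [FL, VI, ZS]
Visit FL; enqueue EU, GZ, TC → queue [VI, ZS, EU, GZ, TC]
Visit VI; enqueue DL, OW, OX → queue [ZS, EU, GZ, TC, DL, OW, OX]
Visit ZS; enqueue JG, VW → queue [EU, GZ, TC, DL, OW, OX, JG, VW]
Visit EU; enqueue EA → queue [GZ, TC, DL, OW, OX, JG, VW, EA]
Visit GZ → queue [TC, DL, OW, OX, JG, VW, EA]
Visit TC → queue [DL, OW, OX, JG, VW, EA]
Visit DL; enqueue JU → queue [OW, OX, JG, VW, EA, JU]
Visit OW; enqueue EF → queue [OX, JG, VW, EA, JU, EF]
Visit OX → queue [JG, VW, EA, JU, EF]
Visit JG → queue [VW, EA, JU, EF]
Visit VW → queue [EA, JU, EF]
Visit EA; enqueue ZC → queue [JU, EF, ZC]
Visit JU → queue [EF, ZC]
Visit EF → queue [ZC]
Visit ZC → queue []

KZ FL VI ZS EU GZ TC DL OW OX JG VW EA JU EF ZC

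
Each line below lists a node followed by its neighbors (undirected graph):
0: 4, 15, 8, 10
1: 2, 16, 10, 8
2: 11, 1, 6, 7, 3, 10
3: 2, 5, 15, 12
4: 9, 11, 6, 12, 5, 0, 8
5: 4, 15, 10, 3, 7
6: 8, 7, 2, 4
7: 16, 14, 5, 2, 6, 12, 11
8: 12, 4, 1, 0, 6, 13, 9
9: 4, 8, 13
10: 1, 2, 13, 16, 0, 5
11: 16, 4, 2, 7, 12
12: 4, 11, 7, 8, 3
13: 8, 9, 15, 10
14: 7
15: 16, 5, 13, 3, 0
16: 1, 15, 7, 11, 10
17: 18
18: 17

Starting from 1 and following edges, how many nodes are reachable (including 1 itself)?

BFS from 1 visits: 1, 2, 8, 10, 16, 3, 6, 7, 11, 0, 4, 9, 12, 13, 5, 15, 14
Reachable nodes: 17 of 19 total.

17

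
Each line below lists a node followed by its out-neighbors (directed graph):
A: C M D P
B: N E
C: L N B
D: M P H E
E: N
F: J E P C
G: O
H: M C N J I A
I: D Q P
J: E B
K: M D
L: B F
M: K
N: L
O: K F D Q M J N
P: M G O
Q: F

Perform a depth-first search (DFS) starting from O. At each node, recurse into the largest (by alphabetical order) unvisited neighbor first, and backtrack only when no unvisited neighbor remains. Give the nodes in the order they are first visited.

O, Q, F, P, M, K, D, H, N, L, B, E, J, I, C, A, G

Visit O
O → Q
Q → F
F → P
P → M
M → K
K → D
D → H
H → N
N → L
L → B
B → E
H → J
H → I
H → C
H → A
P → G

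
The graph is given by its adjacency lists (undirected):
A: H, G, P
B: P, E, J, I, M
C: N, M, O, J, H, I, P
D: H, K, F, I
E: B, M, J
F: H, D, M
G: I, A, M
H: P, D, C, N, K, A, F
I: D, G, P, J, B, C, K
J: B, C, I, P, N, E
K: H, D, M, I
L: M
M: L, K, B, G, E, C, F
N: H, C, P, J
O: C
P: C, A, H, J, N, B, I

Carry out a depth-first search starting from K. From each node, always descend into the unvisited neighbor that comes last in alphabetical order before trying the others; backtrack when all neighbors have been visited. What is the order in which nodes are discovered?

Visit K
K → M
M → L
M → G
G → I
I → P
P → N
N → J
J → E
E → B
J → C
C → O
C → H
H → F
F → D
H → A

K -> M -> L -> G -> I -> P -> N -> J -> E -> B -> C -> O -> H -> F -> D -> A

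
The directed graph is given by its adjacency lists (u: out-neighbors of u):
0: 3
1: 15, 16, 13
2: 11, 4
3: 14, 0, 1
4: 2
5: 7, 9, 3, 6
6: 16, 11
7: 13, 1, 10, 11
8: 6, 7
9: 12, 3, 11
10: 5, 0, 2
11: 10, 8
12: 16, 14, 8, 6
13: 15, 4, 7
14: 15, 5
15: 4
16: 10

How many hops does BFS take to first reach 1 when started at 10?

3

Level 0: 10
Level 1: 0, 2, 5
Level 2: 3, 4, 6, 7, 9, 11
Level 3: 1, 8, 12, 13, 14, 16
Level 4: 15
1 first appears at level 3.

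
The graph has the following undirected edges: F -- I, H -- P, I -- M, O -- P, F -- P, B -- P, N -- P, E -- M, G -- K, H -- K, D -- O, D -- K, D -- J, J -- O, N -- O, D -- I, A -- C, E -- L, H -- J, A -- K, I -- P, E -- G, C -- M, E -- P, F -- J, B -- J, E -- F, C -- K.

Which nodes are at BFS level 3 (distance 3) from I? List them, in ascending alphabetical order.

Level 0: I
Level 1: D, F, M, P
Level 2: B, C, E, H, J, K, N, O
Level 3: A, G, L

A, G, L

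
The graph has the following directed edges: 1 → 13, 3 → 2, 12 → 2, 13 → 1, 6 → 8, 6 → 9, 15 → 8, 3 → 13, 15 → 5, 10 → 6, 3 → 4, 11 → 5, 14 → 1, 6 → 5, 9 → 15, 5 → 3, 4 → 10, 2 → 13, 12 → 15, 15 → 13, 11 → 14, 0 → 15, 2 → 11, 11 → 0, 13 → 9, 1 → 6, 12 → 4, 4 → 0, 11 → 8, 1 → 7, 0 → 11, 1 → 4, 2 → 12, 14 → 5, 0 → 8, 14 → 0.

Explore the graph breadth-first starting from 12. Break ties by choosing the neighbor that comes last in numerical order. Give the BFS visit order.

Visit 12; enqueue 15, 4, 2 → queue [15, 4, 2]
Visit 15; enqueue 13, 8, 5 → queue [4, 2, 13, 8, 5]
Visit 4; enqueue 10, 0 → queue [2, 13, 8, 5, 10, 0]
Visit 2; enqueue 11 → queue [13, 8, 5, 10, 0, 11]
Visit 13; enqueue 9, 1 → queue [8, 5, 10, 0, 11, 9, 1]
Visit 8 → queue [5, 10, 0, 11, 9, 1]
Visit 5; enqueue 3 → queue [10, 0, 11, 9, 1, 3]
Visit 10; enqueue 6 → queue [0, 11, 9, 1, 3, 6]
Visit 0 → queue [11, 9, 1, 3, 6]
Visit 11; enqueue 14 → queue [9, 1, 3, 6, 14]
Visit 9 → queue [1, 3, 6, 14]
Visit 1; enqueue 7 → queue [3, 6, 14, 7]
Visit 3 → queue [6, 14, 7]
Visit 6 → queue [14, 7]
Visit 14 → queue [7]
Visit 7 → queue []

12 -> 15 -> 4 -> 2 -> 13 -> 8 -> 5 -> 10 -> 0 -> 11 -> 9 -> 1 -> 3 -> 6 -> 14 -> 7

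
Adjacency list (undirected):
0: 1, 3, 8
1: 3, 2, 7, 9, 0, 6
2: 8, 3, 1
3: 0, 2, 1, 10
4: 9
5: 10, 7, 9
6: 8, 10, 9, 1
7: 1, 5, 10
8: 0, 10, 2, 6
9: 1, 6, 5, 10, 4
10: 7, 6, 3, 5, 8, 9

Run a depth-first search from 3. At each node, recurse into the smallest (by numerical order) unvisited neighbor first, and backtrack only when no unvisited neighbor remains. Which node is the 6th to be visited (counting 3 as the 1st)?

6

Visit 3
3 → 0
0 → 1
1 → 2
2 → 8
8 → 6
6 → 9
9 → 4
9 → 5
5 → 7
7 → 10

Visit order: 3, 0, 1, 2, 8, 6, 9, 4, 5, 7, 10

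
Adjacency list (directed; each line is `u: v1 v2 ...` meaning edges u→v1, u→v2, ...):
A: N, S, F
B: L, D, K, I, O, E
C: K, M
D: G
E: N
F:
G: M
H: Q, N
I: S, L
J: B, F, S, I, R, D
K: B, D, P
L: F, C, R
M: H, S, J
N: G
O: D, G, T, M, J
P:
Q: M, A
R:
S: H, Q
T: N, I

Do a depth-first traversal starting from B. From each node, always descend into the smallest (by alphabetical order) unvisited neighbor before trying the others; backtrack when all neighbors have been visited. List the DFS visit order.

B, D, G, M, H, N, Q, A, F, S, J, I, L, C, K, P, R, E, O, T

Visit B
B → D
D → G
G → M
M → H
H → N
H → Q
Q → A
A → F
A → S
M → J
J → I
I → L
L → C
C → K
K → P
L → R
B → E
B → O
O → T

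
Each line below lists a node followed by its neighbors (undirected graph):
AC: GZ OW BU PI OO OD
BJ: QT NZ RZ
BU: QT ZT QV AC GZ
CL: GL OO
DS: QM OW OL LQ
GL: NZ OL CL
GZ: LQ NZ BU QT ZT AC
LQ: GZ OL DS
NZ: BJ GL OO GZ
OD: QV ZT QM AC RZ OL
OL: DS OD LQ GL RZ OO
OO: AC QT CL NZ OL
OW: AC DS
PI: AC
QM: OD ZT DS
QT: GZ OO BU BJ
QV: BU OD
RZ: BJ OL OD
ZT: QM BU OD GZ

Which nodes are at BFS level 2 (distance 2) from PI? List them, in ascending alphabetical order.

BU, GZ, OD, OO, OW

Level 0: PI
Level 1: AC
Level 2: BU, GZ, OD, OO, OW
Level 3: CL, DS, LQ, NZ, OL, QM, QT, QV, RZ, ZT
Level 4: BJ, GL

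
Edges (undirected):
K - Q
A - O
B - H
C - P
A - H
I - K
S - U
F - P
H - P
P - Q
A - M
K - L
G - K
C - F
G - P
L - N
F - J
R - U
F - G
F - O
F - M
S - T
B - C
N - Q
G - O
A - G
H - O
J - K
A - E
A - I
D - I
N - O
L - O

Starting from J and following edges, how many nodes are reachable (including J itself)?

17

BFS from J visits: J, K, F, Q, L, I, G, P, O, M, C, N, D, A, H, B, E
Reachable nodes: 17 of 21 total.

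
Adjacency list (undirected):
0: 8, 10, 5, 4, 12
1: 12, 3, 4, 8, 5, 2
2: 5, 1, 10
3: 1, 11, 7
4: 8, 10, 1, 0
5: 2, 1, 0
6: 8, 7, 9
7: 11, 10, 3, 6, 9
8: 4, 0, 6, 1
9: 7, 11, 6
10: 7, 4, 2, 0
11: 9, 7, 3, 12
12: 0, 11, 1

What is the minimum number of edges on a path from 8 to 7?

2

Level 0: 8
Level 1: 0, 1, 4, 6
Level 2: 2, 3, 5, 7, 9, 10, 12
Level 3: 11
7 first appears at level 2.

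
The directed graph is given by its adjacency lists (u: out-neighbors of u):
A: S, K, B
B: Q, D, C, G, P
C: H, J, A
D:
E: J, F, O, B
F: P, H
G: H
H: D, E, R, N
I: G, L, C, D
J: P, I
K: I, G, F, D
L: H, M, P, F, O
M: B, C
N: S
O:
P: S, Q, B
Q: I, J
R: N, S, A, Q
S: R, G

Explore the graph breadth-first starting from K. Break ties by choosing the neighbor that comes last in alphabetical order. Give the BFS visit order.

K -> I -> G -> F -> D -> L -> C -> H -> P -> O -> M -> J -> A -> R -> N -> E -> S -> Q -> B

Visit K; enqueue I, G, F, D → queue [I, G, F, D]
Visit I; enqueue L, C → queue [G, F, D, L, C]
Visit G; enqueue H → queue [F, D, L, C, H]
Visit F; enqueue P → queue [D, L, C, H, P]
Visit D → queue [L, C, H, P]
Visit L; enqueue O, M → queue [C, H, P, O, M]
Visit C; enqueue J, A → queue [H, P, O, M, J, A]
Visit H; enqueue R, N, E → queue [P, O, M, J, A, R, N, E]
Visit P; enqueue S, Q, B → queue [O, M, J, A, R, N, E, S, Q, B]
Visit O → queue [M, J, A, R, N, E, S, Q, B]
Visit M → queue [J, A, R, N, E, S, Q, B]
Visit J → queue [A, R, N, E, S, Q, B]
Visit A → queue [R, N, E, S, Q, B]
Visit R → queue [N, E, S, Q, B]
Visit N → queue [E, S, Q, B]
Visit E → queue [S, Q, B]
Visit S → queue [Q, B]
Visit Q → queue [B]
Visit B → queue []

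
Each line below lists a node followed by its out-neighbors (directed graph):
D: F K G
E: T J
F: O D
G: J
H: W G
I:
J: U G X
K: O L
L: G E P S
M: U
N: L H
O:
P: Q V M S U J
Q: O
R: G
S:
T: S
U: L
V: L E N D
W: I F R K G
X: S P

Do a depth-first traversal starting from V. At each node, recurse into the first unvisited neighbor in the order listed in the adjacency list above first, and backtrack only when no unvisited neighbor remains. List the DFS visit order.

V, L, G, J, U, X, S, P, Q, O, M, E, T, N, H, W, I, F, D, K, R

Visit V
V → L
L → G
G → J
J → U
J → X
X → S
X → P
P → Q
Q → O
P → M
L → E
E → T
V → N
N → H
H → W
W → I
W → F
F → D
D → K
W → R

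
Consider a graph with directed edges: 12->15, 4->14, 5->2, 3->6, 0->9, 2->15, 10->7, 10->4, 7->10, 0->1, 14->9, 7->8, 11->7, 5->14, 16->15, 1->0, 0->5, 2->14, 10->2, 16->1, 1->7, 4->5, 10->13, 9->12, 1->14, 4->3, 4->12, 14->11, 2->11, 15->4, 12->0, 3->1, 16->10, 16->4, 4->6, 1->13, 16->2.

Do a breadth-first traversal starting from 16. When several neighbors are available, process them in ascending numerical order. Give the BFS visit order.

Visit 16; enqueue 1, 2, 4, 10, 15 → queue [1, 2, 4, 10, 15]
Visit 1; enqueue 0, 7, 13, 14 → queue [2, 4, 10, 15, 0, 7, 13, 14]
Visit 2; enqueue 11 → queue [4, 10, 15, 0, 7, 13, 14, 11]
Visit 4; enqueue 3, 5, 6, 12 → queue [10, 15, 0, 7, 13, 14, 11, 3, 5, 6, 12]
Visit 10 → queue [15, 0, 7, 13, 14, 11, 3, 5, 6, 12]
Visit 15 → queue [0, 7, 13, 14, 11, 3, 5, 6, 12]
Visit 0; enqueue 9 → queue [7, 13, 14, 11, 3, 5, 6, 12, 9]
Visit 7; enqueue 8 → queue [13, 14, 11, 3, 5, 6, 12, 9, 8]
Visit 13 → queue [14, 11, 3, 5, 6, 12, 9, 8]
Visit 14 → queue [11, 3, 5, 6, 12, 9, 8]
Visit 11 → queue [3, 5, 6, 12, 9, 8]
Visit 3 → queue [5, 6, 12, 9, 8]
Visit 5 → queue [6, 12, 9, 8]
Visit 6 → queue [12, 9, 8]
Visit 12 → queue [9, 8]
Visit 9 → queue [8]
Visit 8 → queue []

16 1 2 4 10 15 0 7 13 14 11 3 5 6 12 9 8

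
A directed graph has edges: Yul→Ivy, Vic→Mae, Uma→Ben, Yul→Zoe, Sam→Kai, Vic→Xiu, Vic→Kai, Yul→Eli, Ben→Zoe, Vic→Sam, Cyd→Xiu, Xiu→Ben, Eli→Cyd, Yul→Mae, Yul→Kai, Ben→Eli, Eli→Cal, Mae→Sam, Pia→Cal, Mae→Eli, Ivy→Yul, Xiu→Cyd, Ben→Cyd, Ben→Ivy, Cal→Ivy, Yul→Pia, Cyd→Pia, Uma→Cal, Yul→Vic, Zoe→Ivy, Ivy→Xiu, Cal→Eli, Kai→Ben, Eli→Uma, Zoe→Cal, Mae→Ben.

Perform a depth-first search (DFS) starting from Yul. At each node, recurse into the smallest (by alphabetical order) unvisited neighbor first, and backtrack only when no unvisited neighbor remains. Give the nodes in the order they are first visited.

Visit Yul
Yul → Eli
Eli → Cal
Cal → Ivy
Ivy → Xiu
Xiu → Ben
Ben → Cyd
Cyd → Pia
Ben → Zoe
Eli → Uma
Yul → Kai
Yul → Mae
Mae → Sam
Yul → Vic

Yul -> Eli -> Cal -> Ivy -> Xiu -> Ben -> Cyd -> Pia -> Zoe -> Uma -> Kai -> Mae -> Sam -> Vic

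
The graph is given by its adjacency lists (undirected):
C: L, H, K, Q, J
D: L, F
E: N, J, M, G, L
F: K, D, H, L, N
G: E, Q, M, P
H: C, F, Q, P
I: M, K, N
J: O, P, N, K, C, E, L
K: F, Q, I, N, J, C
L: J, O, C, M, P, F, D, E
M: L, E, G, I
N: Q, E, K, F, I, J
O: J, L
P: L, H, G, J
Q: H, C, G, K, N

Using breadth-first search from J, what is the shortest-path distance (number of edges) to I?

2

Level 0: J
Level 1: C, E, K, L, N, O, P
Level 2: D, F, G, H, I, M, Q
I first appears at level 2.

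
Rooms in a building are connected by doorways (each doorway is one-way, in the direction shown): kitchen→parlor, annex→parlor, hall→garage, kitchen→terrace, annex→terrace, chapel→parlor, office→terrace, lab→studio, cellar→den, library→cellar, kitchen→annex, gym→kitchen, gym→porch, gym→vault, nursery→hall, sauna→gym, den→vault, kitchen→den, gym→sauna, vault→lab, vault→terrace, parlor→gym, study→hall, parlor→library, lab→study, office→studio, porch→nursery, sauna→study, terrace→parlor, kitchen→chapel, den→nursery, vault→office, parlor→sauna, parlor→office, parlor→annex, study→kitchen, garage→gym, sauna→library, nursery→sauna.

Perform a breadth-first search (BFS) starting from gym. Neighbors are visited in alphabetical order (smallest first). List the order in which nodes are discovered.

gym kitchen porch sauna vault annex chapel den parlor terrace nursery library study lab office hall cellar studio garage

Visit gym; enqueue kitchen, porch, sauna, vault → queue [kitchen, porch, sauna, vault]
Visit kitchen; enqueue annex, chapel, den, parlor, terrace → queue [porch, sauna, vault, annex, chapel, den, parlor, terrace]
Visit porch; enqueue nursery → queue [sauna, vault, annex, chapel, den, parlor, terrace, nursery]
Visit sauna; enqueue library, study → queue [vault, annex, chapel, den, parlor, terrace, nursery, library, study]
Visit vault; enqueue lab, office → queue [annex, chapel, den, parlor, terrace, nursery, library, study, lab, office]
Visit annex → queue [chapel, den, parlor, terrace, nursery, library, study, lab, office]
Visit chapel → queue [den, parlor, terrace, nursery, library, study, lab, office]
Visit den → queue [parlor, terrace, nursery, library, study, lab, office]
Visit parlor → queue [terrace, nursery, library, study, lab, office]
Visit terrace → queue [nursery, library, study, lab, office]
Visit nursery; enqueue hall → queue [library, study, lab, office, hall]
Visit library; enqueue cellar → queue [study, lab, office, hall, cellar]
Visit study → queue [lab, office, hall, cellar]
Visit lab; enqueue studio → queue [office, hall, cellar, studio]
Visit office → queue [hall, cellar, studio]
Visit hall; enqueue garage → queue [cellar, studio, garage]
Visit cellar → queue [studio, garage]
Visit studio → queue [garage]
Visit garage → queue []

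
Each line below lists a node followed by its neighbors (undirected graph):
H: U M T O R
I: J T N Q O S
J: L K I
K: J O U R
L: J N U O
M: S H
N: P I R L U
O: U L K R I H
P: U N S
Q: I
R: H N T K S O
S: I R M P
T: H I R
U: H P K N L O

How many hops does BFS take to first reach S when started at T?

Level 0: T
Level 1: H, I, R
Level 2: J, K, M, N, O, Q, S, U
Level 3: L, P
S first appears at level 2.

2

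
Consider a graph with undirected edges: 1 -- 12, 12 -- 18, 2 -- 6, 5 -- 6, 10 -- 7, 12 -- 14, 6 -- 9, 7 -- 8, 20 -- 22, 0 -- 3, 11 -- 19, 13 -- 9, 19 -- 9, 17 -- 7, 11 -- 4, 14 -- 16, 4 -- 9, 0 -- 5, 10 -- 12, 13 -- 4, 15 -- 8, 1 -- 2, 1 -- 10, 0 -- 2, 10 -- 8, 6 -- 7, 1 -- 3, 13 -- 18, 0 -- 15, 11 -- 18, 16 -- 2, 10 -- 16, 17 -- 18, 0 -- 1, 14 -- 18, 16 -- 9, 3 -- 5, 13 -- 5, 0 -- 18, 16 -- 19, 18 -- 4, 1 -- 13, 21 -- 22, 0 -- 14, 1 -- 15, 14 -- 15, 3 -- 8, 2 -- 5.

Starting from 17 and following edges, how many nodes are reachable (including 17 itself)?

20

BFS from 17 visits: 17, 18, 7, 14, 13, 12, 11, 4, 0, 10, 8, 6, 16, 15, 9, 5, 1, 19, 3, 2
Reachable nodes: 20 of 23 total.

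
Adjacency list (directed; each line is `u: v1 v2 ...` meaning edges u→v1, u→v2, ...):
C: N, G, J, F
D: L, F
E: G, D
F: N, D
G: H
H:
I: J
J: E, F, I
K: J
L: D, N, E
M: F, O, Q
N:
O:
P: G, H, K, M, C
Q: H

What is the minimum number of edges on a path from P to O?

2

Level 0: P
Level 1: C, G, H, K, M
Level 2: F, J, N, O, Q
Level 3: D, E, I
Level 4: L
O first appears at level 2.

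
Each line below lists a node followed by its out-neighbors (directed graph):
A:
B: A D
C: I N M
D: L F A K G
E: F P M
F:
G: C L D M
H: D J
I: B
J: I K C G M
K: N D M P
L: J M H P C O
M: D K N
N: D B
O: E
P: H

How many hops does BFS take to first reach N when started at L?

2

Level 0: L
Level 1: C, H, J, M, O, P
Level 2: D, E, G, I, K, N
Level 3: A, B, F
N first appears at level 2.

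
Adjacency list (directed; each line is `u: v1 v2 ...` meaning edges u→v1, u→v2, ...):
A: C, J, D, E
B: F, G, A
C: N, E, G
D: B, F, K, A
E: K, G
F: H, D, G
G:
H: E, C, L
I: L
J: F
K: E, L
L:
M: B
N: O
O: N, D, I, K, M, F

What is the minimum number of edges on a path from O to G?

2

Level 0: O
Level 1: D, F, I, K, M, N
Level 2: A, B, E, G, H, L
Level 3: C, J
G first appears at level 2.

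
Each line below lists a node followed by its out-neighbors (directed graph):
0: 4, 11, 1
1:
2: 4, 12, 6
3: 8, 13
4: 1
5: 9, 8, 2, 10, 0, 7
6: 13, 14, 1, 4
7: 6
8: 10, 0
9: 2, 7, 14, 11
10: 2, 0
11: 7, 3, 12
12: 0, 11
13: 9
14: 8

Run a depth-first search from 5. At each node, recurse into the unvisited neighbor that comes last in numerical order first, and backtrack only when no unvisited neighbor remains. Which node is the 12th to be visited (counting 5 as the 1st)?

1

Visit 5
5 → 10
10 → 2
2 → 12
12 → 11
11 → 7
7 → 6
6 → 14
14 → 8
8 → 0
0 → 4
4 → 1
6 → 13
13 → 9
11 → 3

Visit order: 5, 10, 2, 12, 11, 7, 6, 14, 8, 0, 4, 1, 13, 9, 3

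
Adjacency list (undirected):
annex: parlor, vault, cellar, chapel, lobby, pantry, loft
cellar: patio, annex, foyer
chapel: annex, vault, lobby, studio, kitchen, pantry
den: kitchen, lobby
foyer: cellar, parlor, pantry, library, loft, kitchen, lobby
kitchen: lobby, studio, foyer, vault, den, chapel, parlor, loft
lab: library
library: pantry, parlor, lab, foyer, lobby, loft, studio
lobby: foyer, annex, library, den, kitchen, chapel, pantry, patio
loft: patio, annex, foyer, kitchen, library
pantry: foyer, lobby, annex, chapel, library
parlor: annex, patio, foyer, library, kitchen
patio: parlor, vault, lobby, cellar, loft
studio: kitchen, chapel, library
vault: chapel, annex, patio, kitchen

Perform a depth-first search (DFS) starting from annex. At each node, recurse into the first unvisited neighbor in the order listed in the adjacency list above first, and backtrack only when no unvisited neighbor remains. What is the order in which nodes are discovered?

Visit annex
annex → parlor
parlor → patio
patio → vault
vault → chapel
chapel → lobby
lobby → foyer
foyer → cellar
foyer → pantry
pantry → library
library → lab
library → loft
loft → kitchen
kitchen → studio
kitchen → den

annex, parlor, patio, vault, chapel, lobby, foyer, cellar, pantry, library, lab, loft, kitchen, studio, den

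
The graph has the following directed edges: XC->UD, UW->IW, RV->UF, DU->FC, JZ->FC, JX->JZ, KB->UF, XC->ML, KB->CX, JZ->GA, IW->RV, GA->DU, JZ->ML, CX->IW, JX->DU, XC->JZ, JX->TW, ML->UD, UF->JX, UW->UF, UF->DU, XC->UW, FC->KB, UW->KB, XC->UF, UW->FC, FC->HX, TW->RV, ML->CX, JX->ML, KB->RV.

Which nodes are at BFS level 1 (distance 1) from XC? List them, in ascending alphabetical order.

JZ, ML, UD, UF, UW

Level 0: XC
Level 1: JZ, ML, UD, UF, UW
Level 2: CX, DU, FC, GA, IW, JX, KB
Level 3: HX, RV, TW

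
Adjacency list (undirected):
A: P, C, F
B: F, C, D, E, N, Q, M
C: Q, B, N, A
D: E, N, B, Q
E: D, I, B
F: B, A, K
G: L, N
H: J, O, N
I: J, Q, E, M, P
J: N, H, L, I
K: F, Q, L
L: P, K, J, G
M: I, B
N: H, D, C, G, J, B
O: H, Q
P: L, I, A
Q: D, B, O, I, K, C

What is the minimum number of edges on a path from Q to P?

2

Level 0: Q
Level 1: B, C, D, I, K, O
Level 2: A, E, F, H, J, L, M, N, P
Level 3: G
P first appears at level 2.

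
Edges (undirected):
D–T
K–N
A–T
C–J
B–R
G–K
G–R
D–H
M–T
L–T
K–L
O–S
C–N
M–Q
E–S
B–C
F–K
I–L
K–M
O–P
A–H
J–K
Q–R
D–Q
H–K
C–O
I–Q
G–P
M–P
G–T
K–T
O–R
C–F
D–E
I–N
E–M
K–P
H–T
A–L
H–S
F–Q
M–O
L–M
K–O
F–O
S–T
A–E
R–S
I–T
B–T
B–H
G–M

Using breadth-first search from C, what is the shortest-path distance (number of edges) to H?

2

Level 0: C
Level 1: B, F, J, N, O
Level 2: H, I, K, M, P, Q, R, S, T
Level 3: A, D, E, G, L
H first appears at level 2.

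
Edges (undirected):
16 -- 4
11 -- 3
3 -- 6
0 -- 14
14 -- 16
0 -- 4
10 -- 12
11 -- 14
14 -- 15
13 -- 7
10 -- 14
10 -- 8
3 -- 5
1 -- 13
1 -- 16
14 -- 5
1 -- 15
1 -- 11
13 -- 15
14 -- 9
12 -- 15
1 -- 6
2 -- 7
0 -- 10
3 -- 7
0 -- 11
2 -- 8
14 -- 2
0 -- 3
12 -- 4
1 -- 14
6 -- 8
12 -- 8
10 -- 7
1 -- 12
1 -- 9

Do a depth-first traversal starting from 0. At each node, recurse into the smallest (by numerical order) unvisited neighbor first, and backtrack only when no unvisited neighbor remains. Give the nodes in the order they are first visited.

0 -> 3 -> 5 -> 14 -> 1 -> 6 -> 8 -> 2 -> 7 -> 10 -> 12 -> 4 -> 16 -> 15 -> 13 -> 9 -> 11

Visit 0
0 → 3
3 → 5
5 → 14
14 → 1
1 → 6
6 → 8
8 → 2
2 → 7
7 → 10
10 → 12
12 → 4
4 → 16
12 → 15
15 → 13
1 → 9
1 → 11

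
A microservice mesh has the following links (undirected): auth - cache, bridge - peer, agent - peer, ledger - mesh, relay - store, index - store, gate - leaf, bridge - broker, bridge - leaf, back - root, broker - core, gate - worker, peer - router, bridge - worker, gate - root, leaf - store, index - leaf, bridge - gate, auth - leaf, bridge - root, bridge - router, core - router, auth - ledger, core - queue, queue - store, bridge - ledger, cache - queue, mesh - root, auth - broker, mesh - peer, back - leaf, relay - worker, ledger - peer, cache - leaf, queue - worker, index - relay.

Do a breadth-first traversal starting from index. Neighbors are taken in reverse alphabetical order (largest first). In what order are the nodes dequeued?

Visit index; enqueue store, relay, leaf → queue [store, relay, leaf]
Visit store; enqueue queue → queue [relay, leaf, queue]
Visit relay; enqueue worker → queue [leaf, queue, worker]
Visit leaf; enqueue gate, cache, bridge, back, auth → queue [queue, worker, gate, cache, bridge, back, auth]
Visit queue; enqueue core → queue [worker, gate, cache, bridge, back, auth, core]
Visit worker → queue [gate, cache, bridge, back, auth, core]
Visit gate; enqueue root → queue [cache, bridge, back, auth, core, root]
Visit cache → queue [bridge, back, auth, core, root]
Visit bridge; enqueue router, peer, ledger, broker → queue [back, auth, core, root, router, peer, ledger, broker]
Visit back → queue [auth, core, root, router, peer, ledger, broker]
Visit auth → queue [core, root, router, peer, ledger, broker]
Visit core → queue [root, router, peer, ledger, broker]
Visit root; enqueue mesh → queue [router, peer, ledger, broker, mesh]
Visit router → queue [peer, ledger, broker, mesh]
Visit peer; enqueue agent → queue [ledger, broker, mesh, agent]
Visit ledger → queue [broker, mesh, agent]
Visit broker → queue [mesh, agent]
Visit mesh → queue [agent]
Visit agent → queue []

index, store, relay, leaf, queue, worker, gate, cache, bridge, back, auth, core, root, router, peer, ledger, broker, mesh, agent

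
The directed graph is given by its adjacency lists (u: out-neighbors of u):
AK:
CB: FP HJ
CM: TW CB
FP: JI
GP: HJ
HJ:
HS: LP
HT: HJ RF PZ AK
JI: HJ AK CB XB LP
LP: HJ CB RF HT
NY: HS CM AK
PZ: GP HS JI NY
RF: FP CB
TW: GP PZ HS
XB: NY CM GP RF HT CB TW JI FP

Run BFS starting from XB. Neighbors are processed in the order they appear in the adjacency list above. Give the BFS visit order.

Visit XB; enqueue NY, CM, GP, RF, HT, CB, TW, JI, FP → queue [NY, CM, GP, RF, HT, CB, TW, JI, FP]
Visit NY; enqueue HS, AK → queue [CM, GP, RF, HT, CB, TW, JI, FP, HS, AK]
Visit CM → queue [GP, RF, HT, CB, TW, JI, FP, HS, AK]
Visit GP; enqueue HJ → queue [RF, HT, CB, TW, JI, FP, HS, AK, HJ]
Visit RF → queue [HT, CB, TW, JI, FP, HS, AK, HJ]
Visit HT; enqueue PZ → queue [CB, TW, JI, FP, HS, AK, HJ, PZ]
Visit CB → queue [TW, JI, FP, HS, AK, HJ, PZ]
Visit TW → queue [JI, FP, HS, AK, HJ, PZ]
Visit JI; enqueue LP → queue [FP, HS, AK, HJ, PZ, LP]
Visit FP → queue [HS, AK, HJ, PZ, LP]
Visit HS → queue [AK, HJ, PZ, LP]
Visit AK → queue [HJ, PZ, LP]
Visit HJ → queue [PZ, LP]
Visit PZ → queue [LP]
Visit LP → queue []

XB → NY → CM → GP → RF → HT → CB → TW → JI → FP → HS → AK → HJ → PZ → LP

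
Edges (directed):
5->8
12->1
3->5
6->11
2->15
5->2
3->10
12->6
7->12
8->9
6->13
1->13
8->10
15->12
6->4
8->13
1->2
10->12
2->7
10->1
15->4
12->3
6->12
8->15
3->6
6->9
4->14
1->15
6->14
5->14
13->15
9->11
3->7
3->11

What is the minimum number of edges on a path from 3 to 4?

2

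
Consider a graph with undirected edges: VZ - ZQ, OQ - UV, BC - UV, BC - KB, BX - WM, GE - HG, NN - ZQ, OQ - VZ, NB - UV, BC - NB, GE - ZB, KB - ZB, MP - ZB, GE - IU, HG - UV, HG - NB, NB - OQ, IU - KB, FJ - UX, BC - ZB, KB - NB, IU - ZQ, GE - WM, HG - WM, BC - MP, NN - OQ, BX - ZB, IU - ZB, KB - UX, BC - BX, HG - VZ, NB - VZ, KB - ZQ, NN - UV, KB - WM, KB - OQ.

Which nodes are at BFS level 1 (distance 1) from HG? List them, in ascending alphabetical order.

Level 0: HG
Level 1: GE, NB, UV, VZ, WM
Level 2: BC, BX, IU, KB, NN, OQ, ZB, ZQ
Level 3: MP, UX
Level 4: FJ

GE, NB, UV, VZ, WM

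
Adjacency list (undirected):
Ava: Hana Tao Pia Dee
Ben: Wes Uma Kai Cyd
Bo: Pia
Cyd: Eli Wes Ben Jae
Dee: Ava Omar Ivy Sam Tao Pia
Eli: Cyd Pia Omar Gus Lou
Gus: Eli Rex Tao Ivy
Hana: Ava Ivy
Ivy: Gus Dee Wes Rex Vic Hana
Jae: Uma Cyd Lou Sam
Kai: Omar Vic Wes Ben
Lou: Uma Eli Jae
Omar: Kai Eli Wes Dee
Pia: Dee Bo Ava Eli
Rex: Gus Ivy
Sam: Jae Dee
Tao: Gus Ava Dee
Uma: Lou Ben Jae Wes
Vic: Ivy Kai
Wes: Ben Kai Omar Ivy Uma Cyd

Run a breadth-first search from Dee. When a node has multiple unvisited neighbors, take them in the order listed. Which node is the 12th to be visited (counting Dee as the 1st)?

Visit Dee; enqueue Ava, Omar, Ivy, Sam, Tao, Pia → queue [Ava, Omar, Ivy, Sam, Tao, Pia]
Visit Ava; enqueue Hana → queue [Omar, Ivy, Sam, Tao, Pia, Hana]
Visit Omar; enqueue Kai, Eli, Wes → queue [Ivy, Sam, Tao, Pia, Hana, Kai, Eli, Wes]
Visit Ivy; enqueue Gus, Rex, Vic → queue [Sam, Tao, Pia, Hana, Kai, Eli, Wes, Gus, Rex, Vic]
Visit Sam; enqueue Jae → queue [Tao, Pia, Hana, Kai, Eli, Wes, Gus, Rex, Vic, Jae]
Visit Tao → queue [Pia, Hana, Kai, Eli, Wes, Gus, Rex, Vic, Jae]
Visit Pia; enqueue Bo → queue [Hana, Kai, Eli, Wes, Gus, Rex, Vic, Jae, Bo]
Visit Hana → queue [Kai, Eli, Wes, Gus, Rex, Vic, Jae, Bo]
Visit Kai; enqueue Ben → queue [Eli, Wes, Gus, Rex, Vic, Jae, Bo, Ben]
Visit Eli; enqueue Cyd, Lou → queue [Wes, Gus, Rex, Vic, Jae, Bo, Ben, Cyd, Lou]
Visit Wes; enqueue Uma → queue [Gus, Rex, Vic, Jae, Bo, Ben, Cyd, Lou, Uma]
Visit Gus → queue [Rex, Vic, Jae, Bo, Ben, Cyd, Lou, Uma]
Visit Rex → queue [Vic, Jae, Bo, Ben, Cyd, Lou, Uma]
Visit Vic → queue [Jae, Bo, Ben, Cyd, Lou, Uma]
Visit Jae → queue [Bo, Ben, Cyd, Lou, Uma]
Visit Bo → queue [Ben, Cyd, Lou, Uma]
Visit Ben → queue [Cyd, Lou, Uma]
Visit Cyd → queue [Lou, Uma]
Visit Lou → queue [Uma]
Visit Uma → queue []

Visit order: Dee, Ava, Omar, Ivy, Sam, Tao, Pia, Hana, Kai, Eli, Wes, Gus, Rex, Vic, Jae, Bo, Ben, Cyd, Lou, Uma

Gus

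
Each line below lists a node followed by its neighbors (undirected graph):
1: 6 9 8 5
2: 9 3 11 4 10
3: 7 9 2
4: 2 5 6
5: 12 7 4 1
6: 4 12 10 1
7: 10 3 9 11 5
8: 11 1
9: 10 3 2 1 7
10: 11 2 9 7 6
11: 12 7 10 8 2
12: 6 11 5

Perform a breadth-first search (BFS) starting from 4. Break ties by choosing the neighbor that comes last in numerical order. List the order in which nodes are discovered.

Visit 4; enqueue 6, 5, 2 → queue [6, 5, 2]
Visit 6; enqueue 12, 10, 1 → queue [5, 2, 12, 10, 1]
Visit 5; enqueue 7 → queue [2, 12, 10, 1, 7]
Visit 2; enqueue 11, 9, 3 → queue [12, 10, 1, 7, 11, 9, 3]
Visit 12 → queue [10, 1, 7, 11, 9, 3]
Visit 10 → queue [1, 7, 11, 9, 3]
Visit 1; enqueue 8 → queue [7, 11, 9, 3, 8]
Visit 7 → queue [11, 9, 3, 8]
Visit 11 → queue [9, 3, 8]
Visit 9 → queue [3, 8]
Visit 3 → queue [8]
Visit 8 → queue []

4, 6, 5, 2, 12, 10, 1, 7, 11, 9, 3, 8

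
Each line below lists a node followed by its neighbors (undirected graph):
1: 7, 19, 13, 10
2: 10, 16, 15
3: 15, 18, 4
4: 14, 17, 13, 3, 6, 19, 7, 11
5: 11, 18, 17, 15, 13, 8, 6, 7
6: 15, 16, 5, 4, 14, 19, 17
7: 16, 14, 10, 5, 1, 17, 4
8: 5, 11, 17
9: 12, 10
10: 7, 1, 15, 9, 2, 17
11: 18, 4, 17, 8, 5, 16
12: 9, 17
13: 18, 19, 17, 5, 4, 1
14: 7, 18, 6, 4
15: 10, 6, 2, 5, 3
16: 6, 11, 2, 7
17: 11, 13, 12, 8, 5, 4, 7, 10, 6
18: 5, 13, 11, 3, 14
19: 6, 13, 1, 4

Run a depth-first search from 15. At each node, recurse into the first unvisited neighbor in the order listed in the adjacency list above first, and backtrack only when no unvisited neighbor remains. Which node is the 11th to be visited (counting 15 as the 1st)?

Visit 15
15 → 10
10 → 7
7 → 16
16 → 6
6 → 5
5 → 11
11 → 18
18 → 13
13 → 19
19 → 1
19 → 4
4 → 14
4 → 17
17 → 12
12 → 9
17 → 8
4 → 3
16 → 2

Visit order: 15, 10, 7, 16, 6, 5, 11, 18, 13, 19, 1, 4, 14, 17, 12, 9, 8, 3, 2

1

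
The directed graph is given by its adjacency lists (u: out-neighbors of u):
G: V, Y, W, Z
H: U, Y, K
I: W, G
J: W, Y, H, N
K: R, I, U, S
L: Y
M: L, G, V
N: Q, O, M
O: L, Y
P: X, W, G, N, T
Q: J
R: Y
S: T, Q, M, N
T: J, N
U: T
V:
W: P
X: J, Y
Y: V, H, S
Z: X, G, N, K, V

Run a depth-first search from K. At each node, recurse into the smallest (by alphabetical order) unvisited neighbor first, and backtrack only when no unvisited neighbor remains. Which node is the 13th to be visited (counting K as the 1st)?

Visit K
K → I
I → G
G → V
G → W
W → P
P → N
N → M
M → L
L → Y
Y → H
H → U
U → T
T → J
Y → S
S → Q
N → O
P → X
G → Z
K → R

Visit order: K, I, G, V, W, P, N, M, L, Y, H, U, T, J, S, Q, O, X, Z, R

T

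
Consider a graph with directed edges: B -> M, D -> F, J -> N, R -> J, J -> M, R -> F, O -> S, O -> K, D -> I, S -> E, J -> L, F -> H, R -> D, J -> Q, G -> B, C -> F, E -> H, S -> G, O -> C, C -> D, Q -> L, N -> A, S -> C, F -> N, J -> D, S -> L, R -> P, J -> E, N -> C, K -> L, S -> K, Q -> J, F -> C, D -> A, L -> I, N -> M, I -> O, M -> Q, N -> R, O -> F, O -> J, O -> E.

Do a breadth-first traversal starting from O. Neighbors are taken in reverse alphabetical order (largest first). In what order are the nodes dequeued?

Visit O; enqueue S, K, J, F, E, C → queue [S, K, J, F, E, C]
Visit S; enqueue L, G → queue [K, J, F, E, C, L, G]
Visit K → queue [J, F, E, C, L, G]
Visit J; enqueue Q, N, M, D → queue [F, E, C, L, G, Q, N, M, D]
Visit F; enqueue H → queue [E, C, L, G, Q, N, M, D, H]
Visit E → queue [C, L, G, Q, N, M, D, H]
Visit C → queue [L, G, Q, N, M, D, H]
Visit L; enqueue I → queue [G, Q, N, M, D, H, I]
Visit G; enqueue B → queue [Q, N, M, D, H, I, B]
Visit Q → queue [N, M, D, H, I, B]
Visit N; enqueue R, A → queue [M, D, H, I, B, R, A]
Visit M → queue [D, H, I, B, R, A]
Visit D → queue [H, I, B, R, A]
Visit H → queue [I, B, R, A]
Visit I → queue [B, R, A]
Visit B → queue [R, A]
Visit R; enqueue P → queue [A, P]
Visit A → queue [P]
Visit P → queue []

O → S → K → J → F → E → C → L → G → Q → N → M → D → H → I → B → R → A → P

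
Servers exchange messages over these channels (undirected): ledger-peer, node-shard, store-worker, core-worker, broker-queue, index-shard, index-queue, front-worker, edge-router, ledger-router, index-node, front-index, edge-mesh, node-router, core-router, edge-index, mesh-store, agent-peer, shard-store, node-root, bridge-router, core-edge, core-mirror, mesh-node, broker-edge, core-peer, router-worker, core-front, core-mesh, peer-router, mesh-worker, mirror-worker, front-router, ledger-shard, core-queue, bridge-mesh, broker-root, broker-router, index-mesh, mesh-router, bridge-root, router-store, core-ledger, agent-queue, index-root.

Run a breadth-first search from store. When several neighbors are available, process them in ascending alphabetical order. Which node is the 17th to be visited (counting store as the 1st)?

queue

Visit store; enqueue mesh, router, shard, worker → queue [mesh, router, shard, worker]
Visit mesh; enqueue bridge, core, edge, index, node → queue [router, shard, worker, bridge, core, edge, index, node]
Visit router; enqueue broker, front, ledger, peer → queue [shard, worker, bridge, core, edge, index, node, broker, front, ledger, peer]
Visit shard → queue [worker, bridge, core, edge, index, node, broker, front, ledger, peer]
Visit worker; enqueue mirror → queue [bridge, core, edge, index, node, broker, front, ledger, peer, mirror]
Visit bridge; enqueue root → queue [core, edge, index, node, broker, front, ledger, peer, mirror, root]
Visit core; enqueue queue → queue [edge, index, node, broker, front, ledger, peer, mirror, root, queue]
Visit edge → queue [index, node, broker, front, ledger, peer, mirror, root, queue]
Visit index → queue [node, broker, front, ledger, peer, mirror, root, queue]
Visit node → queue [broker, front, ledger, peer, mirror, root, queue]
Visit broker → queue [front, ledger, peer, mirror, root, queue]
Visit front → queue [ledger, peer, mirror, root, queue]
Visit ledger → queue [peer, mirror, root, queue]
Visit peer; enqueue agent → queue [mirror, root, queue, agent]
Visit mirror → queue [root, queue, agent]
Visit root → queue [queue, agent]
Visit queue → queue [agent]
Visit agent → queue []

Visit order: store, mesh, router, shard, worker, bridge, core, edge, index, node, broker, front, ledger, peer, mirror, root, queue, agent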